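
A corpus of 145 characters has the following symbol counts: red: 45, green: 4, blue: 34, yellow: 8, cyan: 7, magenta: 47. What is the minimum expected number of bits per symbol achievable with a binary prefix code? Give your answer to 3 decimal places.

2.207 bits/symbol

Probabilities are the counts divided by 145.
Repeatedly combine the two least-probable nodes; the expected code length is the sum of the merged weights.
merge 4/145 + 7/145 → 11/145
merge 8/145 + 11/145 → 19/145
merge 19/145 + 34/145 → 53/145
merge 9/29 + 47/145 → 92/145
merge 53/145 + 92/145 → 1
L = 11/145 + 19/145 + 53/145 + 92/145 + 1 = 64/29 ≈ 2.207 bits/symbol.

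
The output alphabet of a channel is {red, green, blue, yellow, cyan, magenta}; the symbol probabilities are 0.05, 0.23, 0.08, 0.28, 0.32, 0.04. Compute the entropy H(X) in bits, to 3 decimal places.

H = −Σ pᵢ log₂ pᵢ.
−0.05·log₂(0.05) = 0.2161
−0.23·log₂(0.23) = 0.4877
−0.08·log₂(0.08) = 0.2915
−0.28·log₂(0.28) = 0.5142
−0.32·log₂(0.32) = 0.5260
−0.04·log₂(0.04) = 0.1858
Sum ≈ 2.2213 → 2.221 bits.

2.221 bits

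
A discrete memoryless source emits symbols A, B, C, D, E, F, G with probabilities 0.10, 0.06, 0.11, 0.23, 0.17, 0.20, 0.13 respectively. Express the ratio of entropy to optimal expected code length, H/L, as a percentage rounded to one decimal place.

98.7%

Entropy H = −Σ p log₂ p ≈ 2.6953 bits.
Huffman merges: 3/50+1/10→4/25; 11/100+13/100→6/25; 4/25+17/100→33/100; 1/5+23/100→43/100; 6/25+33/100→57/100; 43/100+57/100→1. L = 273/100 ≈ 2.7300.
Efficiency = H/L = 2.6953/2.7300 = 98.7%.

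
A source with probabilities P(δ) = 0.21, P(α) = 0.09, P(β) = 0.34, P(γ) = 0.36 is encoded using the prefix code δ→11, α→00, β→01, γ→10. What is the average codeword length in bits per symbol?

2 bits/symbol

L̄ = Σ pᵢ·ℓᵢ = 0.21·2 + 0.09·2 + 0.34·2 + 0.36·2 = 2 bits/symbol.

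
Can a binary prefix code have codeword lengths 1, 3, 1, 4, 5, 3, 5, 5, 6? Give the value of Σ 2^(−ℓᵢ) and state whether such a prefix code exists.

With common denominator 2^6 = 64: Σ 2^(−ℓᵢ) = 32/64 + 8/64 + 32/64 + 4/64 + 2/64 + 8/64 + 2/64 + 2/64 + 1/64 = 91/64 = 1.421875.
Kraft's inequality requires Σ ≤ 1; here Σ = 1.421875 > 1, so no such prefix code exists.

1.421875; no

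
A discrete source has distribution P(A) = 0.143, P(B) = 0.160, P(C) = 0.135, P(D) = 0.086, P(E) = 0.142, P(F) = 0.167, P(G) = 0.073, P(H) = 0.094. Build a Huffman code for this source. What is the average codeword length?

Repeatedly combine the two least-probable nodes; the expected code length is the sum of the merged weights.
merge 73/1000 + 43/500 → 159/1000
merge 47/500 + 27/200 → 229/1000
merge 71/500 + 143/1000 → 57/200
merge 159/1000 + 4/25 → 319/1000
merge 167/1000 + 229/1000 → 99/250
merge 57/200 + 319/1000 → 151/250
merge 99/250 + 151/250 → 1
L = 159/1000 + 229/1000 + 57/200 + 319/1000 + 99/250 + 151/250 + 1 = 374/125 = 2.992 bits/symbol.

2.992 bits/symbol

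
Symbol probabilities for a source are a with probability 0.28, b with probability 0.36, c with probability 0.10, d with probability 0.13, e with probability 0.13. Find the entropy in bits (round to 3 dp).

2.142 bits

H = −Σ pᵢ log₂ pᵢ.
−0.28·log₂(0.28) = 0.5142
−0.36·log₂(0.36) = 0.5306
−0.10·log₂(0.10) = 0.3322
−0.13·log₂(0.13) = 0.3826
−0.13·log₂(0.13) = 0.3826
Sum ≈ 2.1423 → 2.142 bits.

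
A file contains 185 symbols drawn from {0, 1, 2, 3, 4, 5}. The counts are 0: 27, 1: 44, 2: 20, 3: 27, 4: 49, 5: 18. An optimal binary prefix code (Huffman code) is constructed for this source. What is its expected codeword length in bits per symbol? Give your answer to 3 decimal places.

2.497 bits/symbol

Probabilities are the counts divided by 185.
Repeatedly combine the two least-probable nodes; the expected code length is the sum of the merged weights.
merge 18/185 + 4/37 → 38/185
merge 27/185 + 27/185 → 54/185
merge 38/185 + 44/185 → 82/185
merge 49/185 + 54/185 → 103/185
merge 82/185 + 103/185 → 1
L = 38/185 + 54/185 + 82/185 + 103/185 + 1 = 462/185 ≈ 2.497 bits/symbol.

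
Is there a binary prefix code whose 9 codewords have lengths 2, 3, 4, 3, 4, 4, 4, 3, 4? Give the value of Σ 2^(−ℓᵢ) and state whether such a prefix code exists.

0.9375; yes

With common denominator 2^4 = 16: Σ 2^(−ℓᵢ) = 4/16 + 2/16 + 1/16 + 2/16 + 1/16 + 1/16 + 1/16 + 2/16 + 1/16 = 15/16 = 0.9375.
Kraft's inequality requires Σ ≤ 1; here Σ = 0.9375 ≤ 1, so such a prefix code exists.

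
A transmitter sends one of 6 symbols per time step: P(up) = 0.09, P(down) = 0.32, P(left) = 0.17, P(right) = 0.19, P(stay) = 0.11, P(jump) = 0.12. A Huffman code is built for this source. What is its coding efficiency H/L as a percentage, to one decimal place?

Entropy H = −Σ p log₂ p ≈ 2.4459 bits.
Huffman merges: 9/100+11/100→1/5; 3/25+17/100→29/100; 19/100+1/5→39/100; 29/100+8/25→61/100; 39/100+61/100→1. L = 249/100 ≈ 2.4900.
Efficiency = H/L = 2.4459/2.4900 = 98.2%.

98.2%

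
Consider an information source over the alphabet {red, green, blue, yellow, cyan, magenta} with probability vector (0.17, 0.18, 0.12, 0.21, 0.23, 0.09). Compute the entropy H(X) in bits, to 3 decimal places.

2.520 bits

H = −Σ pᵢ log₂ pᵢ.
−0.17·log₂(0.17) = 0.4346
−0.18·log₂(0.18) = 0.4453
−0.12·log₂(0.12) = 0.3671
−0.21·log₂(0.21) = 0.4728
−0.23·log₂(0.23) = 0.4877
−0.09·log₂(0.09) = 0.3127
Sum ≈ 2.5201 → 2.520 bits.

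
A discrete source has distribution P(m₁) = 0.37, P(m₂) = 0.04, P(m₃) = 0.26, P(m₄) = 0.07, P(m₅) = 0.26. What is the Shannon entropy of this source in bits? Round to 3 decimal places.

H = −Σ pᵢ log₂ pᵢ.
−0.37·log₂(0.37) = 0.5307
−0.04·log₂(0.04) = 0.1858
−0.26·log₂(0.26) = 0.5053
−0.07·log₂(0.07) = 0.2686
−0.26·log₂(0.26) = 0.5053
Sum ≈ 1.9956 → 1.996 bits.

1.996 bits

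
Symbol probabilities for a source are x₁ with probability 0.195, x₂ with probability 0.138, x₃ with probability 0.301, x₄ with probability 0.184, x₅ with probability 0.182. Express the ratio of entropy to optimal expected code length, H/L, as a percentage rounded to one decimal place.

97.9%

Entropy H = −Σ p log₂ p ≈ 2.2723 bits.
Huffman merges: 69/500+91/500→8/25; 23/125+39/200→379/1000; 301/1000+8/25→621/1000; 379/1000+621/1000→1. L = 58/25 ≈ 2.3200.
Efficiency = H/L = 2.2723/2.3200 = 97.9%.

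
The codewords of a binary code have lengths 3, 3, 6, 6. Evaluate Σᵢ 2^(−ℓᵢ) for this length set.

0.28125

With common denominator 2^6 = 64: Σ 2^(−ℓᵢ) = 8/64 + 8/64 + 1/64 + 1/64 = 18/64 = 0.28125.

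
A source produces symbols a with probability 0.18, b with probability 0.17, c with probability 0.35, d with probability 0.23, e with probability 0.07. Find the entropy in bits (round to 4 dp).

H = −Σ pᵢ log₂ pᵢ.
−0.18·log₂(0.18) = 0.4453
−0.17·log₂(0.17) = 0.4346
−0.35·log₂(0.35) = 0.5301
−0.23·log₂(0.23) = 0.4877
−0.07·log₂(0.07) = 0.2686
Sum ≈ 2.1662 → 2.1662 bits.

2.1662 bits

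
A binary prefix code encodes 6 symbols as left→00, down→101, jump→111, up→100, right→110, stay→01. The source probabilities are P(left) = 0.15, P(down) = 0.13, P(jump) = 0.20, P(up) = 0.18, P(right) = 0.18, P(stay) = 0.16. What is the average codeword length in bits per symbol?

2.69 bits/symbol

L̄ = Σ pᵢ·ℓᵢ = 0.15·2 + 0.13·3 + 0.20·3 + 0.18·3 + 0.18·3 + 0.16·2 = 2.69 bits/symbol.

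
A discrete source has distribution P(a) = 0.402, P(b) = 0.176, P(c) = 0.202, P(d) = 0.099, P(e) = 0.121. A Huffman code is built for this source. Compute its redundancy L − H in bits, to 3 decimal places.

Entropy H = −Σ p log₂ p ≈ 2.1348 bits.
Huffman merges: 99/1000+121/1000→11/50; 22/125+101/500→189/500; 11/50+189/500→299/500; 201/500+299/500→1. L = 549/250 ≈ 2.1960.
L − H = 2.1960 − 2.1348 = 0.061 bits.

0.061 bits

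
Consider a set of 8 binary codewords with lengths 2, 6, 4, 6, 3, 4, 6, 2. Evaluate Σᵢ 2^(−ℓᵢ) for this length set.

With common denominator 2^6 = 64: Σ 2^(−ℓᵢ) = 16/64 + 1/64 + 4/64 + 1/64 + 8/64 + 4/64 + 1/64 + 16/64 = 51/64 = 0.796875.

0.796875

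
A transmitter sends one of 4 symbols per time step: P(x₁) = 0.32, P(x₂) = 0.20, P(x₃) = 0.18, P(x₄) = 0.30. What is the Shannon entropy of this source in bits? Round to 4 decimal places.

1.9568 bits

H = −Σ pᵢ log₂ pᵢ.
−0.32·log₂(0.32) = 0.5260
−0.20·log₂(0.20) = 0.4644
−0.18·log₂(0.18) = 0.4453
−0.30·log₂(0.30) = 0.5211
Sum ≈ 1.9568 → 1.9568 bits.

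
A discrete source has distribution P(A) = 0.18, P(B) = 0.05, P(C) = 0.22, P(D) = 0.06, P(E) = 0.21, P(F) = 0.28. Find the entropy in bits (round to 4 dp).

H = −Σ pᵢ log₂ pᵢ.
−0.18·log₂(0.18) = 0.4453
−0.05·log₂(0.05) = 0.2161
−0.22·log₂(0.22) = 0.4806
−0.06·log₂(0.06) = 0.2435
−0.21·log₂(0.21) = 0.4728
−0.28·log₂(0.28) = 0.5142
Sum ≈ 2.3726 → 2.3726 bits.

2.3726 bits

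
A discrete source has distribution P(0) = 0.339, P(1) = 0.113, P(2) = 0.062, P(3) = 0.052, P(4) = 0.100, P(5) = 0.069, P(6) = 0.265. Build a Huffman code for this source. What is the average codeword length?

Repeatedly combine the two least-probable nodes; the expected code length is the sum of the merged weights.
merge 13/250 + 31/500 → 57/500
merge 69/1000 + 1/10 → 169/1000
merge 113/1000 + 57/500 → 227/1000
merge 169/1000 + 227/1000 → 99/250
merge 53/200 + 339/1000 → 151/250
merge 99/250 + 151/250 → 1
L = 57/500 + 169/1000 + 227/1000 + 99/250 + 151/250 + 1 = 251/100 = 2.51 bits/symbol.

2.51 bits/symbol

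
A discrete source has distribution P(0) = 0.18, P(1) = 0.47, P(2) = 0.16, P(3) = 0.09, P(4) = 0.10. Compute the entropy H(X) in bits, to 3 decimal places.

2.025 bits

H = −Σ pᵢ log₂ pᵢ.
−0.18·log₂(0.18) = 0.4453
−0.47·log₂(0.47) = 0.5120
−0.16·log₂(0.16) = 0.4230
−0.09·log₂(0.09) = 0.3127
−0.10·log₂(0.10) = 0.3322
Sum ≈ 2.0251 → 2.025 bits.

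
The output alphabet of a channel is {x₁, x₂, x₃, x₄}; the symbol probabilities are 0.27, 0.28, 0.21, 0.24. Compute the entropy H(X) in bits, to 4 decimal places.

H = −Σ pᵢ log₂ pᵢ.
−0.27·log₂(0.27) = 0.5100
−0.28·log₂(0.28) = 0.5142
−0.21·log₂(0.21) = 0.4728
−0.24·log₂(0.24) = 0.4941
Sum ≈ 1.9912 → 1.9912 bits.

1.9912 bits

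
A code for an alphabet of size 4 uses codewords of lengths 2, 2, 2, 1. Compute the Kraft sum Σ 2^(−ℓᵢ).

With common denominator 2^2 = 4: Σ 2^(−ℓᵢ) = 1/4 + 1/4 + 1/4 + 2/4 = 5/4 = 1.25.

1.25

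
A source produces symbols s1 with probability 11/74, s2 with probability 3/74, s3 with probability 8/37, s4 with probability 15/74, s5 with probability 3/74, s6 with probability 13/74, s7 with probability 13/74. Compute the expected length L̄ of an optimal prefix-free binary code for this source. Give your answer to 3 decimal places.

2.662 bits/symbol

Repeatedly combine the two least-probable nodes; the expected code length is the sum of the merged weights.
merge 3/74 + 3/74 → 3/37
merge 3/37 + 11/74 → 17/74
merge 13/74 + 13/74 → 13/37
merge 15/74 + 8/37 → 31/74
merge 17/74 + 13/37 → 43/74
merge 31/74 + 43/74 → 1
L = 3/37 + 17/74 + 13/37 + 31/74 + 43/74 + 1 = 197/74 ≈ 2.662 bits/symbol.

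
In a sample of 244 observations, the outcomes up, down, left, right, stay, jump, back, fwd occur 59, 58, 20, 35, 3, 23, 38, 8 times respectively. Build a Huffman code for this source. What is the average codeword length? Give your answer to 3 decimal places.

Probabilities are the counts divided by 244.
Repeatedly combine the two least-probable nodes; the expected code length is the sum of the merged weights.
merge 3/244 + 2/61 → 11/244
merge 11/244 + 5/61 → 31/244
merge 23/244 + 31/244 → 27/122
merge 35/244 + 19/122 → 73/244
merge 27/122 + 29/122 → 28/61
merge 59/244 + 73/244 → 33/61
merge 28/61 + 33/61 → 1
L = 11/244 + 31/244 + 27/122 + 73/244 + 28/61 + 33/61 + 1 = 657/244 ≈ 2.693 bits/symbol.

2.693 bits/symbol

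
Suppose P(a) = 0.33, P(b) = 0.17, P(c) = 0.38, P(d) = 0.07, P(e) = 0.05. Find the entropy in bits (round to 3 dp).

H = −Σ pᵢ log₂ pᵢ.
−0.33·log₂(0.33) = 0.5278
−0.17·log₂(0.17) = 0.4346
−0.38·log₂(0.38) = 0.5305
−0.07·log₂(0.07) = 0.2686
−0.05·log₂(0.05) = 0.2161
Sum ≈ 1.9775 → 1.978 bits.

1.978 bits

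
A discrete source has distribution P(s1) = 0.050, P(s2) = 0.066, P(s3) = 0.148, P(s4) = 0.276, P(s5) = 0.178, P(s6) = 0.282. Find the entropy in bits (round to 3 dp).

H = −Σ pᵢ log₂ pᵢ.
−0.050·log₂(0.050) = 0.2161
−0.066·log₂(0.066) = 0.2588
−0.148·log₂(0.148) = 0.4079
−0.276·log₂(0.276) = 0.5126
−0.178·log₂(0.178) = 0.4432
−0.282·log₂(0.282) = 0.5150
Sum ≈ 2.3537 → 2.354 bits.

2.354 bits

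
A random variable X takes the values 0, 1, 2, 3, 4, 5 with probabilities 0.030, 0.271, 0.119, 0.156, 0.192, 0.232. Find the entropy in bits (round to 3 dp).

2.392 bits

H = −Σ pᵢ log₂ pᵢ.
−0.030·log₂(0.030) = 0.1518
−0.271·log₂(0.271) = 0.5105
−0.119·log₂(0.119) = 0.3654
−0.156·log₂(0.156) = 0.4181
−0.192·log₂(0.192) = 0.4571
−0.232·log₂(0.232) = 0.4890
Sum ≈ 2.3919 → 2.392 bits.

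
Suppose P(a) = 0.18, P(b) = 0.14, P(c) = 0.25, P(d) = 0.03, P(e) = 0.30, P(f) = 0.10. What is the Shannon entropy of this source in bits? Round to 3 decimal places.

2.347 bits

H = −Σ pᵢ log₂ pᵢ.
−0.18·log₂(0.18) = 0.4453
−0.14·log₂(0.14) = 0.3971
−0.25·log₂(0.25) = 0.5000
−0.03·log₂(0.03) = 0.1518
−0.30·log₂(0.30) = 0.5211
−0.10·log₂(0.10) = 0.3322
Sum ≈ 2.3475 → 2.347 bits.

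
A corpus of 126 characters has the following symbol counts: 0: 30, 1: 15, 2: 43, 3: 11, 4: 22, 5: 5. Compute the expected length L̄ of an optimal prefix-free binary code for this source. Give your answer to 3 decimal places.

Probabilities are the counts divided by 126.
Repeatedly combine the two least-probable nodes; the expected code length is the sum of the merged weights.
merge 5/126 + 11/126 → 8/63
merge 5/42 + 8/63 → 31/126
merge 11/63 + 5/21 → 26/63
merge 31/126 + 43/126 → 37/63
merge 26/63 + 37/63 → 1
L = 8/63 + 31/126 + 26/63 + 37/63 + 1 = 299/126 ≈ 2.373 bits/symbol.

2.373 bits/symbol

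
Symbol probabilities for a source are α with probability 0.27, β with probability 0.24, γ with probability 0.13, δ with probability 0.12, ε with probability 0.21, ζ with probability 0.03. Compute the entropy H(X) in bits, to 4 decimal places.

H = −Σ pᵢ log₂ pᵢ.
−0.27·log₂(0.27) = 0.5100
−0.24·log₂(0.24) = 0.4941
−0.13·log₂(0.13) = 0.3826
−0.12·log₂(0.12) = 0.3671
−0.21·log₂(0.21) = 0.4728
−0.03·log₂(0.03) = 0.1518
Sum ≈ 2.3785 → 2.3785 bits.

2.3785 bits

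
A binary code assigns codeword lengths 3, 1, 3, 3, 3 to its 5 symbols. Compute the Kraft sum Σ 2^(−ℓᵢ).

With common denominator 2^3 = 8: Σ 2^(−ℓᵢ) = 1/8 + 4/8 + 1/8 + 1/8 + 1/8 = 8/8 = 1.

1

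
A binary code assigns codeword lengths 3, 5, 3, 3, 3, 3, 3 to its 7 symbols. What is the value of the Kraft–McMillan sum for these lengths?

0.78125

With common denominator 2^5 = 32: Σ 2^(−ℓᵢ) = 4/32 + 1/32 + 4/32 + 4/32 + 4/32 + 4/32 + 4/32 = 25/32 = 0.78125.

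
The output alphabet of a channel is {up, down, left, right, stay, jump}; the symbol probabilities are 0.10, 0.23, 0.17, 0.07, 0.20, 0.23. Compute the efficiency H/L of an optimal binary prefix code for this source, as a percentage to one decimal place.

Entropy H = −Σ p log₂ p ≈ 2.4751 bits.
Huffman merges: 7/100+1/10→17/100; 17/100+17/100→17/50; 1/5+23/100→43/100; 23/100+17/50→57/100; 43/100+57/100→1. L = 251/100 ≈ 2.5100.
Efficiency = H/L = 2.4751/2.5100 = 98.6%.

98.6%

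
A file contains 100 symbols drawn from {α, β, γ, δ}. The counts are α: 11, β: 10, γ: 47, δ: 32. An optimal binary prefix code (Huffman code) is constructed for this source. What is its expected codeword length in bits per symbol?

1.74 bits/symbol

Probabilities are the counts divided by 100.
Repeatedly combine the two least-probable nodes; the expected code length is the sum of the merged weights.
merge 1/10 + 11/100 → 21/100
merge 21/100 + 8/25 → 53/100
merge 47/100 + 53/100 → 1
L = 21/100 + 53/100 + 1 = 87/50 = 1.74 bits/symbol.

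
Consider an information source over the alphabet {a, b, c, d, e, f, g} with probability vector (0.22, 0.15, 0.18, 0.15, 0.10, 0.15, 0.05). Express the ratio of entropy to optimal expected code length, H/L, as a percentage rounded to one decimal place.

98.4%

Entropy H = −Σ p log₂ p ≈ 2.7058 bits.
Huffman merges: 1/20+1/10→3/20; 3/20+3/20→3/10; 3/20+3/20→3/10; 9/50+11/50→2/5; 3/10+3/10→3/5; 2/5+3/5→1. L = 11/4 ≈ 2.7500.
Efficiency = H/L = 2.7058/2.7500 = 98.4%.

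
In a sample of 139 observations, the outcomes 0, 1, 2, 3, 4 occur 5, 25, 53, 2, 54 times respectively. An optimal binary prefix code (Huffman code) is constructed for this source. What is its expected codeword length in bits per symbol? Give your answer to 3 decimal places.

Probabilities are the counts divided by 139.
Repeatedly combine the two least-probable nodes; the expected code length is the sum of the merged weights.
merge 2/139 + 5/139 → 7/139
merge 7/139 + 25/139 → 32/139
merge 32/139 + 53/139 → 85/139
merge 54/139 + 85/139 → 1
L = 7/139 + 32/139 + 85/139 + 1 = 263/139 ≈ 1.892 bits/symbol.

1.892 bits/symbol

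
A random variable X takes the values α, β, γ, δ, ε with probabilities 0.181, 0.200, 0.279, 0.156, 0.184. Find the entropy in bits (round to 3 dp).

H = −Σ pᵢ log₂ pᵢ.
−0.181·log₂(0.181) = 0.4463
−0.200·log₂(0.200) = 0.4644
−0.279·log₂(0.279) = 0.5138
−0.156·log₂(0.156) = 0.4181
−0.184·log₂(0.184) = 0.4494
Sum ≈ 2.2921 → 2.292 bits.

2.292 bits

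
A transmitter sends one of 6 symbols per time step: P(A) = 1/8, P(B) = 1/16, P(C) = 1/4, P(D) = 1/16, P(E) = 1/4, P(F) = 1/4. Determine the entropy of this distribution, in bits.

Each probability is a power of 1/2, so log₂(1/p) is an integer.
H = Σ p·log₂(1/p) = 1/8·3 + 1/16·4 + 1/4·2 + 1/16·4 + 1/4·2 + 1/4·2 = 2.375 bits.

2.375 bits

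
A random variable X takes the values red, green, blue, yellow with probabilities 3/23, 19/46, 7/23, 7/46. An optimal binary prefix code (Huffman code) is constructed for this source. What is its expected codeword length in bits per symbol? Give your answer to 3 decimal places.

Repeatedly combine the two least-probable nodes; the expected code length is the sum of the merged weights.
merge 3/23 + 7/46 → 13/46
merge 13/46 + 7/23 → 27/46
merge 19/46 + 27/46 → 1
L = 13/46 + 27/46 + 1 = 43/23 ≈ 1.870 bits/symbol.

1.870 bits/symbol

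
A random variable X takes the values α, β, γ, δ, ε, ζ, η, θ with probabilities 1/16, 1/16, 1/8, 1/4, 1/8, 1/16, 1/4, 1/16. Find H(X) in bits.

Each probability is a power of 1/2, so log₂(1/p) is an integer.
H = Σ p·log₂(1/p) = 1/16·4 + 1/16·4 + 1/8·3 + 1/4·2 + 1/8·3 + 1/16·4 + 1/4·2 + 1/16·4 = 2.75 bits.

2.75 bits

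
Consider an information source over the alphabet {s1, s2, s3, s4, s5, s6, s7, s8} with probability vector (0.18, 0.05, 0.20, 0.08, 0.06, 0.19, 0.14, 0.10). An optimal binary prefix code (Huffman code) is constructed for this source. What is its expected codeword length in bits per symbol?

2.9 bits/symbol

Repeatedly combine the two least-probable nodes; the expected code length is the sum of the merged weights.
merge 1/20 + 3/50 → 11/100
merge 2/25 + 1/10 → 9/50
merge 11/100 + 7/50 → 1/4
merge 9/50 + 9/50 → 9/25
merge 19/100 + 1/5 → 39/100
merge 1/4 + 9/25 → 61/100
merge 39/100 + 61/100 → 1
L = 11/100 + 9/50 + 1/4 + 9/25 + 39/100 + 61/100 + 1 = 29/10 = 2.9 bits/symbol.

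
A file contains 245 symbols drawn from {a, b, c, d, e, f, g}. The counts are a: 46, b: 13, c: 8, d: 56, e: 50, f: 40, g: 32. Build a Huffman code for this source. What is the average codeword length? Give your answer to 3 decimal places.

Probabilities are the counts divided by 245.
Repeatedly combine the two least-probable nodes; the expected code length is the sum of the merged weights.
merge 8/245 + 13/245 → 3/35
merge 3/35 + 32/245 → 53/245
merge 8/49 + 46/245 → 86/245
merge 10/49 + 53/245 → 103/245
merge 8/35 + 86/245 → 142/245
merge 103/245 + 142/245 → 1
L = 3/35 + 53/245 + 86/245 + 103/245 + 142/245 + 1 = 130/49 ≈ 2.653 bits/symbol.

2.653 bits/symbol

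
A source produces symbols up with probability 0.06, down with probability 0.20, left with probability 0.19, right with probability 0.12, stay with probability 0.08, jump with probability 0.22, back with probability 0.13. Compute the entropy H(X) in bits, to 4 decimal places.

2.6849 bits

H = −Σ pᵢ log₂ pᵢ.
−0.06·log₂(0.06) = 0.2435
−0.20·log₂(0.20) = 0.4644
−0.19·log₂(0.19) = 0.4552
−0.12·log₂(0.12) = 0.3671
−0.08·log₂(0.08) = 0.2915
−0.22·log₂(0.22) = 0.4806
−0.13·log₂(0.13) = 0.3826
Sum ≈ 2.6849 → 2.6849 bits.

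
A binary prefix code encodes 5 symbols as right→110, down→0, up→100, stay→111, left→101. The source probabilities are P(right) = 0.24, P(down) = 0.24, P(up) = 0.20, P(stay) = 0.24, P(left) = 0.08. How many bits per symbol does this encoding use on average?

L̄ = Σ pᵢ·ℓᵢ = 0.24·3 + 0.24·1 + 0.20·3 + 0.24·3 + 0.08·3 = 2.52 bits/symbol.

2.52 bits/symbol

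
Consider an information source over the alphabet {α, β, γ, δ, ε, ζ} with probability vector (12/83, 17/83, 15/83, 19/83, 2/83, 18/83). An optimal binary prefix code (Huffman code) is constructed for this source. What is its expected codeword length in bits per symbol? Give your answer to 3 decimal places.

Repeatedly combine the two least-probable nodes; the expected code length is the sum of the merged weights.
merge 2/83 + 12/83 → 14/83
merge 14/83 + 15/83 → 29/83
merge 17/83 + 18/83 → 35/83
merge 19/83 + 29/83 → 48/83
merge 35/83 + 48/83 → 1
L = 14/83 + 29/83 + 35/83 + 48/83 + 1 = 209/83 ≈ 2.518 bits/symbol.

2.518 bits/symbol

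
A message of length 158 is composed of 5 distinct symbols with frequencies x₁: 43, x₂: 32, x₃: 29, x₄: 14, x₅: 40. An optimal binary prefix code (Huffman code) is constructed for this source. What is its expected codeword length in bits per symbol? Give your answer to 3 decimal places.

2.272 bits/symbol

Probabilities are the counts divided by 158.
Repeatedly combine the two least-probable nodes; the expected code length is the sum of the merged weights.
merge 7/79 + 29/158 → 43/158
merge 16/79 + 20/79 → 36/79
merge 43/158 + 43/158 → 43/79
merge 36/79 + 43/79 → 1
L = 43/158 + 36/79 + 43/79 + 1 = 359/158 ≈ 2.272 bits/symbol.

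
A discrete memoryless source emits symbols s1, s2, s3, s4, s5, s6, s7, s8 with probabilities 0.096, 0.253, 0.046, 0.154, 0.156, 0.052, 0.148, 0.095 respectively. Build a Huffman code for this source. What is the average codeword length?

2.845 bits/symbol

Repeatedly combine the two least-probable nodes; the expected code length is the sum of the merged weights.
merge 23/500 + 13/250 → 49/500
merge 19/200 + 12/125 → 191/1000
merge 49/500 + 37/250 → 123/500
merge 77/500 + 39/250 → 31/100
merge 191/1000 + 123/500 → 437/1000
merge 253/1000 + 31/100 → 563/1000
merge 437/1000 + 563/1000 → 1
L = 49/500 + 191/1000 + 123/500 + 31/100 + 437/1000 + 563/1000 + 1 = 569/200 = 2.845 bits/symbol.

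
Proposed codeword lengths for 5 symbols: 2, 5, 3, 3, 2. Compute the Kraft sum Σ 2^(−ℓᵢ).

With common denominator 2^5 = 32: Σ 2^(−ℓᵢ) = 8/32 + 1/32 + 4/32 + 4/32 + 8/32 = 25/32 = 0.78125.

0.78125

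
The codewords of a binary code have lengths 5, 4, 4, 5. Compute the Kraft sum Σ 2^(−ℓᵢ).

With common denominator 2^5 = 32: Σ 2^(−ℓᵢ) = 1/32 + 2/32 + 2/32 + 1/32 = 6/32 = 0.1875.

0.1875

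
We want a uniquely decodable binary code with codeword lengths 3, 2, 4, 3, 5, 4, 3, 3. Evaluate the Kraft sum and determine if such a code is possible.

With common denominator 2^5 = 32: Σ 2^(−ℓᵢ) = 4/32 + 8/32 + 2/32 + 4/32 + 1/32 + 2/32 + 4/32 + 4/32 = 29/32 = 0.90625.
Kraft's inequality requires Σ ≤ 1; here Σ = 0.90625 ≤ 1, so such a prefix code exists.

0.90625; yes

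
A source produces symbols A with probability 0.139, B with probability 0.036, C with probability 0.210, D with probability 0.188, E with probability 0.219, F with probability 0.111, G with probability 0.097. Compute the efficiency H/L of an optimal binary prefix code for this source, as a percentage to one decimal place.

98.1%

Entropy H = −Σ p log₂ p ≈ 2.6528 bits.
Huffman merges: 9/250+97/1000→133/1000; 111/1000+133/1000→61/250; 139/1000+47/250→327/1000; 21/100+219/1000→429/1000; 61/250+327/1000→571/1000; 429/1000+571/1000→1. L = 338/125 ≈ 2.7040.
Efficiency = H/L = 2.6528/2.7040 = 98.1%.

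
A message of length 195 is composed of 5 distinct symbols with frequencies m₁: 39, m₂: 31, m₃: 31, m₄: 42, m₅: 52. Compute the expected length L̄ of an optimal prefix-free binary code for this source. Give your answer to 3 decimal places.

Probabilities are the counts divided by 195.
Repeatedly combine the two least-probable nodes; the expected code length is the sum of the merged weights.
merge 31/195 + 31/195 → 62/195
merge 1/5 + 14/65 → 27/65
merge 4/15 + 62/195 → 38/65
merge 27/65 + 38/65 → 1
L = 62/195 + 27/65 + 38/65 + 1 = 452/195 ≈ 2.318 bits/symbol.

2.318 bits/symbol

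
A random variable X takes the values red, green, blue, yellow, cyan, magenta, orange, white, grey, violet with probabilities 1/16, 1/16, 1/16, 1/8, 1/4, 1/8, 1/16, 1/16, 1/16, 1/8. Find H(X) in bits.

Each probability is a power of 1/2, so log₂(1/p) is an integer.
H = Σ p·log₂(1/p) = 1/16·4 + 1/16·4 + 1/16·4 + 1/8·3 + 1/4·2 + 1/8·3 + 1/16·4 + 1/16·4 + 1/16·4 + 1/8·3 = 3.125 bits.

3.125 bits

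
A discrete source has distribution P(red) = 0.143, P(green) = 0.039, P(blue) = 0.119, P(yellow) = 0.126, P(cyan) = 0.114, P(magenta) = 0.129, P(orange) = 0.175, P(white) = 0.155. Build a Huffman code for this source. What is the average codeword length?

2.978 bits/symbol

Repeatedly combine the two least-probable nodes; the expected code length is the sum of the merged weights.
merge 39/1000 + 57/500 → 153/1000
merge 119/1000 + 63/500 → 49/200
merge 129/1000 + 143/1000 → 34/125
merge 153/1000 + 31/200 → 77/250
merge 7/40 + 49/200 → 21/50
merge 34/125 + 77/250 → 29/50
merge 21/50 + 29/50 → 1
L = 153/1000 + 49/200 + 34/125 + 77/250 + 21/50 + 29/50 + 1 = 1489/500 = 2.978 bits/symbol.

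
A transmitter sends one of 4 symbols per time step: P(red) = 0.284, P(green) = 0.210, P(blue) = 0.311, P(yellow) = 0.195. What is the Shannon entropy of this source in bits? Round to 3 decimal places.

1.973 bits

H = −Σ pᵢ log₂ pᵢ.
−0.284·log₂(0.284) = 0.5158
−0.210·log₂(0.210) = 0.4728
−0.311·log₂(0.311) = 0.5240
−0.195·log₂(0.195) = 0.4599
Sum ≈ 1.9725 → 1.973 bits.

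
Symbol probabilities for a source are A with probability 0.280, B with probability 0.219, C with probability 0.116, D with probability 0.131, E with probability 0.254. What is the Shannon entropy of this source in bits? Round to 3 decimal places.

H = −Σ pᵢ log₂ pᵢ.
−0.280·log₂(0.280) = 0.5142
−0.219·log₂(0.219) = 0.4798
−0.116·log₂(0.116) = 0.3605
−0.131·log₂(0.131) = 0.3841
−0.254·log₂(0.254) = 0.5022
Sum ≈ 2.2409 → 2.241 bits.

2.241 bits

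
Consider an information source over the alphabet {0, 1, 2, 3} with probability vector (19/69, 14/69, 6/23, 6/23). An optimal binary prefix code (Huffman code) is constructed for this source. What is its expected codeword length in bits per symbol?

2 bits/symbol

Repeatedly combine the two least-probable nodes; the expected code length is the sum of the merged weights.
merge 14/69 + 6/23 → 32/69
merge 6/23 + 19/69 → 37/69
merge 32/69 + 37/69 → 1
L = 32/69 + 37/69 + 1 = 2 bits/symbol.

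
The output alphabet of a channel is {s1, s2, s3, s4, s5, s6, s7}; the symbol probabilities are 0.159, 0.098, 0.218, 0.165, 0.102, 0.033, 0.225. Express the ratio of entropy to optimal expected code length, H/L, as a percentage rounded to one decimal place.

98.2%

Entropy H = −Σ p log₂ p ≈ 2.6407 bits.
Huffman merges: 33/1000+49/500→131/1000; 51/500+131/1000→233/1000; 159/1000+33/200→81/250; 109/500+9/40→443/1000; 233/1000+81/250→557/1000; 443/1000+557/1000→1. L = 336/125 ≈ 2.6880.
Efficiency = H/L = 2.6407/2.6880 = 98.2%.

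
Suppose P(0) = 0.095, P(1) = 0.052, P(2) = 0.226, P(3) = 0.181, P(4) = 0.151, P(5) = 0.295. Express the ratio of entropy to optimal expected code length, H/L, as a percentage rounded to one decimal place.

98.4%

Entropy H = −Σ p log₂ p ≈ 2.4070 bits.
Huffman merges: 13/250+19/200→147/1000; 147/1000+151/1000→149/500; 181/1000+113/500→407/1000; 59/200+149/500→593/1000; 407/1000+593/1000→1. L = 489/200 ≈ 2.4450.
Efficiency = H/L = 2.4070/2.4450 = 98.4%.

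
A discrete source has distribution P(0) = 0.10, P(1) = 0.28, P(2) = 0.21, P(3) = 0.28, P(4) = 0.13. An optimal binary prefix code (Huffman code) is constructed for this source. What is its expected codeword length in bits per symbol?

Repeatedly combine the two least-probable nodes; the expected code length is the sum of the merged weights.
merge 1/10 + 13/100 → 23/100
merge 21/100 + 23/100 → 11/25
merge 7/25 + 7/25 → 14/25
merge 11/25 + 14/25 → 1
L = 23/100 + 11/25 + 14/25 + 1 = 223/100 = 2.23 bits/symbol.

2.23 bits/symbol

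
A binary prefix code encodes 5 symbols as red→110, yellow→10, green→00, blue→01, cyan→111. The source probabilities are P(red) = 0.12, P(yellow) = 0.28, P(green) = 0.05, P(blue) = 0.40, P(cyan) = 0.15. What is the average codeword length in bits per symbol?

L̄ = Σ pᵢ·ℓᵢ = 0.12·3 + 0.28·2 + 0.05·2 + 0.40·2 + 0.15·3 = 2.27 bits/symbol.

2.27 bits/symbol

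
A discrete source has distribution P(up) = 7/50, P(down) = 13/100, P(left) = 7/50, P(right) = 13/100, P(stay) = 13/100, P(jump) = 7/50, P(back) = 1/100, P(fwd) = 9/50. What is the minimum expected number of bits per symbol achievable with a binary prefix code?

2.96 bits/symbol

Repeatedly combine the two least-probable nodes; the expected code length is the sum of the merged weights.
merge 1/100 + 13/100 → 7/50
merge 13/100 + 13/100 → 13/50
merge 7/50 + 7/50 → 7/25
merge 7/50 + 7/50 → 7/25
merge 9/50 + 13/50 → 11/25
merge 7/25 + 7/25 → 14/25
merge 11/25 + 14/25 → 1
L = 7/50 + 13/50 + 7/25 + 7/25 + 11/25 + 14/25 + 1 = 74/25 = 2.96 bits/symbol.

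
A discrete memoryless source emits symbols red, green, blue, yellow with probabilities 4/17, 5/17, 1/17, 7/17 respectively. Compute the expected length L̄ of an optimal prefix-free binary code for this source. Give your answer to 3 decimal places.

1.882 bits/symbol

Repeatedly combine the two least-probable nodes; the expected code length is the sum of the merged weights.
merge 1/17 + 4/17 → 5/17
merge 5/17 + 5/17 → 10/17
merge 7/17 + 10/17 → 1
L = 5/17 + 10/17 + 1 = 32/17 ≈ 1.882 bits/symbol.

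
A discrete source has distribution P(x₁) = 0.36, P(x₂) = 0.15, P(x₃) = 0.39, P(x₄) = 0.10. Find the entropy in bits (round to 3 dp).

H = −Σ pᵢ log₂ pᵢ.
−0.36·log₂(0.36) = 0.5306
−0.15·log₂(0.15) = 0.4105
−0.39·log₂(0.39) = 0.5298
−0.10·log₂(0.10) = 0.3322
Sum ≈ 1.8031 → 1.803 bits.

1.803 bits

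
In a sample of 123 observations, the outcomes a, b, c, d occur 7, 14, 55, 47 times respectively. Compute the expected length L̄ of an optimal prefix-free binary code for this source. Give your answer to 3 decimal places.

Probabilities are the counts divided by 123.
Repeatedly combine the two least-probable nodes; the expected code length is the sum of the merged weights.
merge 7/123 + 14/123 → 7/41
merge 7/41 + 47/123 → 68/123
merge 55/123 + 68/123 → 1
L = 7/41 + 68/123 + 1 = 212/123 ≈ 1.724 bits/symbol.

1.724 bits/symbol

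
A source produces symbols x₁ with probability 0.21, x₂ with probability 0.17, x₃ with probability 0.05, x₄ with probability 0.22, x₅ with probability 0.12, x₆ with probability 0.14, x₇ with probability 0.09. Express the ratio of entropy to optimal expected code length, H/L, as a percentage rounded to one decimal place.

98.9%

Entropy H = −Σ p log₂ p ≈ 2.6809 bits.
Huffman merges: 1/20+9/100→7/50; 3/25+7/50→13/50; 7/50+17/100→31/100; 21/100+11/50→43/100; 13/50+31/100→57/100; 43/100+57/100→1. L = 271/100 ≈ 2.7100.
Efficiency = H/L = 2.6809/2.7100 = 98.9%.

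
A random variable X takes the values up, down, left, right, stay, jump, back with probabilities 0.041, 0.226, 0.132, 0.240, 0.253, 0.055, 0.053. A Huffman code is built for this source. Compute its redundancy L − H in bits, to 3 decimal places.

0.014 bits

Entropy H = −Σ p log₂ p ≈ 2.5100 bits.
Huffman merges: 41/1000+53/1000→47/500; 11/200+47/500→149/1000; 33/250+149/1000→281/1000; 113/500+6/25→233/500; 253/1000+281/1000→267/500; 233/500+267/500→1. L = 631/250 ≈ 2.5240.
L − H = 2.5240 − 2.5100 = 0.014 bits.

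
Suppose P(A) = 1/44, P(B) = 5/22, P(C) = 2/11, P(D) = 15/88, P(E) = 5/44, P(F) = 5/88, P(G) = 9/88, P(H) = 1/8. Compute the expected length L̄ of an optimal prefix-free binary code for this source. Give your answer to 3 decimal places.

Repeatedly combine the two least-probable nodes; the expected code length is the sum of the merged weights.
merge 1/44 + 5/88 → 7/88
merge 7/88 + 9/88 → 2/11
merge 5/44 + 1/8 → 21/88
merge 15/88 + 2/11 → 31/88
merge 2/11 + 5/22 → 9/22
merge 21/88 + 31/88 → 13/22
merge 9/22 + 13/22 → 1
L = 7/88 + 2/11 + 21/88 + 31/88 + 9/22 + 13/22 + 1 = 251/88 ≈ 2.852 bits/symbol.

2.852 bits/symbol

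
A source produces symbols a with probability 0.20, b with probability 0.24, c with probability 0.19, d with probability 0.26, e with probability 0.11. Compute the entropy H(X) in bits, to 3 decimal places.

2.269 bits

H = −Σ pᵢ log₂ pᵢ.
−0.20·log₂(0.20) = 0.4644
−0.24·log₂(0.24) = 0.4941
−0.19·log₂(0.19) = 0.4552
−0.26·log₂(0.26) = 0.5053
−0.11·log₂(0.11) = 0.3503
Sum ≈ 2.2693 → 2.269 bits.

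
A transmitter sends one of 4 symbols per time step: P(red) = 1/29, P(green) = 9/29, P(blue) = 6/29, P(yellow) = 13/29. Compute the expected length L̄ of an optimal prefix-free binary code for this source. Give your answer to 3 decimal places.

1.793 bits/symbol

Repeatedly combine the two least-probable nodes; the expected code length is the sum of the merged weights.
merge 1/29 + 6/29 → 7/29
merge 7/29 + 9/29 → 16/29
merge 13/29 + 16/29 → 1
L = 7/29 + 16/29 + 1 = 52/29 ≈ 1.793 bits/symbol.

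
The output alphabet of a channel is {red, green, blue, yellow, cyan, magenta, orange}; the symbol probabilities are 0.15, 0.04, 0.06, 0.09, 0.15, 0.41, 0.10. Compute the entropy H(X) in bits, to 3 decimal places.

2.423 bits

H = −Σ pᵢ log₂ pᵢ.
−0.15·log₂(0.15) = 0.4105
−0.04·log₂(0.04) = 0.1858
−0.06·log₂(0.06) = 0.2435
−0.09·log₂(0.09) = 0.3127
−0.15·log₂(0.15) = 0.4105
−0.41·log₂(0.41) = 0.5274
−0.10·log₂(0.10) = 0.3322
Sum ≈ 2.4226 → 2.423 bits.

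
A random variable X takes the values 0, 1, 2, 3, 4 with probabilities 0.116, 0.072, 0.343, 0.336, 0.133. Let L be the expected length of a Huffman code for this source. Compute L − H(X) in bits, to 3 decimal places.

Entropy H = −Σ p log₂ p ≈ 2.0791 bits.
Huffman merges: 9/125+29/250→47/250; 133/1000+47/250→321/1000; 321/1000+42/125→657/1000; 343/1000+657/1000→1. L = 1083/500 ≈ 2.1660.
L − H = 2.1660 − 2.0791 = 0.087 bits.

0.087 bits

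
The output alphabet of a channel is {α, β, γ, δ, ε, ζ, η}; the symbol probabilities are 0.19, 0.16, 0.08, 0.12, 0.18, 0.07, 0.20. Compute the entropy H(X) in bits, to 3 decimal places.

2.715 bits

H = −Σ pᵢ log₂ pᵢ.
−0.19·log₂(0.19) = 0.4552
−0.16·log₂(0.16) = 0.4230
−0.08·log₂(0.08) = 0.2915
−0.12·log₂(0.12) = 0.3671
−0.18·log₂(0.18) = 0.4453
−0.07·log₂(0.07) = 0.2686
−0.20·log₂(0.20) = 0.4644
Sum ≈ 2.7151 → 2.715 bits.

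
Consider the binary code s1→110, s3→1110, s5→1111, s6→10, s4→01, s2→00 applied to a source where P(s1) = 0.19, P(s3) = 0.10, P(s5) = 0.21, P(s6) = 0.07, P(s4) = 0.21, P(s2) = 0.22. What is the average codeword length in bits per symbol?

L̄ = Σ pᵢ·ℓᵢ = 0.19·3 + 0.10·4 + 0.21·4 + 0.07·2 + 0.21·2 + 0.22·2 = 2.81 bits/symbol.

2.81 bits/symbol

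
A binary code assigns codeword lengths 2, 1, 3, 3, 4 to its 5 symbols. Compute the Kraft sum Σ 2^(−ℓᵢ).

1.0625

With common denominator 2^4 = 16: Σ 2^(−ℓᵢ) = 4/16 + 8/16 + 2/16 + 2/16 + 1/16 = 17/16 = 1.0625.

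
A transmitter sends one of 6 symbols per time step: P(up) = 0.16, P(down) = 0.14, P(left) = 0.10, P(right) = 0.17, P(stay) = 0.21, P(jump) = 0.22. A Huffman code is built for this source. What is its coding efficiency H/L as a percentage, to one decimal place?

Entropy H = −Σ p log₂ p ≈ 2.5403 bits.
Huffman merges: 1/10+7/50→6/25; 4/25+17/100→33/100; 21/100+11/50→43/100; 6/25+33/100→57/100; 43/100+57/100→1. L = 257/100 ≈ 2.5700.
Efficiency = H/L = 2.5403/2.5700 = 98.8%.

98.8%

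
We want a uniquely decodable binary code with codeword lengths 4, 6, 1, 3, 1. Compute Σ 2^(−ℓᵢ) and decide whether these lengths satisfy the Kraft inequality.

1.203125; no

With common denominator 2^6 = 64: Σ 2^(−ℓᵢ) = 4/64 + 1/64 + 32/64 + 8/64 + 32/64 = 77/64 = 1.203125.
Kraft's inequality requires Σ ≤ 1; here Σ = 1.203125 > 1, so no such prefix code exists.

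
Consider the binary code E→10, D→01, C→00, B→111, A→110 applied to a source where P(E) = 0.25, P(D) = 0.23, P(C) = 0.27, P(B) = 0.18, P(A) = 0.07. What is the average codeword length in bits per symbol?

2.25 bits/symbol

L̄ = Σ pᵢ·ℓᵢ = 0.25·2 + 0.23·2 + 0.27·2 + 0.18·3 + 0.07·3 = 2.25 bits/symbol.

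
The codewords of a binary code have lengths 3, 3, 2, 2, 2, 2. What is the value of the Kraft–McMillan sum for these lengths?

1.25

With common denominator 2^3 = 8: Σ 2^(−ℓᵢ) = 1/8 + 1/8 + 2/8 + 2/8 + 2/8 + 2/8 = 10/8 = 1.25.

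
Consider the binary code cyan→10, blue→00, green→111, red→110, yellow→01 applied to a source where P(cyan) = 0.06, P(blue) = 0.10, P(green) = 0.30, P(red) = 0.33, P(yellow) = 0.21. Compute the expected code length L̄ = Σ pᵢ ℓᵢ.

L̄ = Σ pᵢ·ℓᵢ = 0.06·2 + 0.10·2 + 0.30·3 + 0.33·3 + 0.21·2 = 2.63 bits/symbol.

2.63 bits/symbol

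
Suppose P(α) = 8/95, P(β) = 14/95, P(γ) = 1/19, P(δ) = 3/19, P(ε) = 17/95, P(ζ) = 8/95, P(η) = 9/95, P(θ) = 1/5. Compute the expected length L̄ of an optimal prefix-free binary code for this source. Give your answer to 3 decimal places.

2.937 bits/symbol

Repeatedly combine the two least-probable nodes; the expected code length is the sum of the merged weights.
merge 1/19 + 8/95 → 13/95
merge 8/95 + 9/95 → 17/95
merge 13/95 + 14/95 → 27/95
merge 3/19 + 17/95 → 32/95
merge 17/95 + 1/5 → 36/95
merge 27/95 + 32/95 → 59/95
merge 36/95 + 59/95 → 1
L = 13/95 + 17/95 + 27/95 + 32/95 + 36/95 + 59/95 + 1 = 279/95 ≈ 2.937 bits/symbol.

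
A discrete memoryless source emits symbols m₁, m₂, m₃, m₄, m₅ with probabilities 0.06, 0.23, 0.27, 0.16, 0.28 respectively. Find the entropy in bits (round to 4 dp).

H = −Σ pᵢ log₂ pᵢ.
−0.06·log₂(0.06) = 0.2435
−0.23·log₂(0.23) = 0.4877
−0.27·log₂(0.27) = 0.5100
−0.16·log₂(0.16) = 0.4230
−0.28·log₂(0.28) = 0.5142
Sum ≈ 2.1785 → 2.1785 bits.

2.1785 bits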